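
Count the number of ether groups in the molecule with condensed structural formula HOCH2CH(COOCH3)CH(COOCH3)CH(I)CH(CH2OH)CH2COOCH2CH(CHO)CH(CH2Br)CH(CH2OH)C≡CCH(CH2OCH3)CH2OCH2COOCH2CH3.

2

HO– on an sp³ carbon → alcohol.
pendant –COOCH3: carbonyl C bonded to C and –OCH3 → ester.
pendant –COOCH3: carbonyl C bonded to C and –OCH3 → ester.
halogen on an sp³ carbon → alkyl halide.
pendant –CH2OH on an sp³ backbone C → alcohol.
–C(=O)–O–C with C on the carbonyl side → ester.
pendant –CHO: carbonyl C bonded to C and H → aldehyde.
pendant –CH2X: halogen on sp³ carbon → alkyl halide.
pendant –CH2OH on an sp³ backbone C → alcohol.
C≡C triple bond → alkyne.
pendant –CH2OCH3: C–O–C linkage → ether.
C–O–C with sp³ carbons on both sides and no adjacent C=O → ether.
–C(=O)OCH2CH3: carbonyl C bonded to C and to –OEt → ester.
Ether appears at: CH(CH2OCH3), CH2OCH2 → 2.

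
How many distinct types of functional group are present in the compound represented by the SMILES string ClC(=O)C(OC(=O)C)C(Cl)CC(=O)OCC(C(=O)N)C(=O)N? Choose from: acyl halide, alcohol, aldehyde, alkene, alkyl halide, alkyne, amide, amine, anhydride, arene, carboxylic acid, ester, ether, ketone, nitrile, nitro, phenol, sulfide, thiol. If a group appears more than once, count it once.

Working along the chain:
  ClCO: –C(=O)Cl: carbonyl C bonded to C and to a halogen → acyl halide (not alkyl halide).
  CH(OCOCH3): pendant –OC(=O)CH3: an acyloxy group → ester.
  CH(Cl): halogen on an sp³ carbon → alkyl halide.
  CH2COOCH2: –C(=O)–O–C with C on the carbonyl side → ester.
  CH(CONH2): pendant –CONH2: carbonyl C bonded to C and N → amide.
  CONH2: –C(=O)NH2: carbonyl C bonded to C and to N → amide (the N is not a separate amine).
Distinct types present: acyl halide, alkyl halide, amide, ester.

4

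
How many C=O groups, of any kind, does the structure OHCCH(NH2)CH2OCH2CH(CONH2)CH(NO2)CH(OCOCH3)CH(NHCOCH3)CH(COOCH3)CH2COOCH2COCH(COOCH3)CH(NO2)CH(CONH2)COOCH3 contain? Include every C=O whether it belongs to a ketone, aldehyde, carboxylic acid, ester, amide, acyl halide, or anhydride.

OHC: aldehyde, 1 C=O (running total 1).
CH(CONH2): amide, 1 C=O (running total 2).
CH(OCOCH3): ester, 1 C=O (running total 3).
CH(NHCOCH3): amide, 1 C=O (running total 4).
CH(COOCH3): ester, 1 C=O (running total 5).
CH2COOCH2: ester, 1 C=O (running total 6).
CO: ketone, 1 C=O (running total 7).
CH(COOCH3): ester, 1 C=O (running total 8).
CH(CONH2): amide, 1 C=O (running total 9).
COOCH3: ester, 1 C=O (running total 10).

10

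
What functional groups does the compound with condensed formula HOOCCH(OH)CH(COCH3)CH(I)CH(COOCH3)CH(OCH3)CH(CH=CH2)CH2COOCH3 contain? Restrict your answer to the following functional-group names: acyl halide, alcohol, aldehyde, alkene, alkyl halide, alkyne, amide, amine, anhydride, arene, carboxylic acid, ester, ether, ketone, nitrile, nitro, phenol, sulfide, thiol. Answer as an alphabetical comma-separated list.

Taking each segment in turn:
  HOOC: –COOH: carbonyl C bonded to –OH and C → carboxylic acid (the –OH is not a separate alcohol).
  CH(OH): –OH on an sp³ carbon → alcohol (secondary).
  CH(COCH3): pendant –COCH3: carbonyl C bonded to two carbons → ketone.
  CH(I): halogen on an sp³ carbon → alkyl halide.
  CH(COOCH3): pendant –COOCH3: carbonyl C bonded to C and –OCH3 → ester.
  CH(OCH3): pendant –OCH3: C–O–C with sp³ C, no adjacent C=O → ether.
  CH(CH=CH2): pendant –CH=CH2: C=C double bond → alkene.
  COOCH3: –C(=O)OCH3: carbonyl C bonded to C and to –OCH3 → ester (not ketone + ether).

alcohol, alkene, alkyl halide, carboxylic acid, ester, ether, ketone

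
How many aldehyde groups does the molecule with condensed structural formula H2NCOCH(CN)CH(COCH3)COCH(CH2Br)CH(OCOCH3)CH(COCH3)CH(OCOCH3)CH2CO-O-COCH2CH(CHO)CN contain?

1

Reading the structure from left to right:
  H2NCO: –C(=O)NH2: carbonyl C bonded to C and to N → amide (the N is not a separate amine).
  CH(CN): pendant –C≡N: nitrile.
  CH(COCH3): pendant –COCH3: carbonyl C bonded to two carbons → ketone.
  CO: –C(=O)– with carbon on both sides → ketone.
  CH(CH2Br): pendant –CH2X: halogen on sp³ carbon → alkyl halide.
  CH(OCOCH3): pendant –OC(=O)CH3: an acyloxy group → ester.
  CH(COCH3): pendant –COCH3: carbonyl C bonded to two carbons → ketone.
  CH(OCOCH3): pendant –OC(=O)CH3: an acyloxy group → ester.
  CH2CO-O-COCH2: two acyl groups sharing one oxygen, –C(=O)–O–C(=O)– → anhydride.
  CH(CHO): pendant –CHO: carbonyl C bonded to C and H → aldehyde.
  CN: –C≡N: carbon triple-bonded to nitrogen → nitrile.
Aldehyde appears at: CH(CHO) → 1.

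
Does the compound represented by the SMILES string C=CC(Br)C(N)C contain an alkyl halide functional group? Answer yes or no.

yes

C=C double bond → alkene.
halogen on an sp³ carbon → alkyl halide.
–NH2 on an sp³ carbon with no adjacent C=O → amine.
The CH(Br) segment supplies the alkyl halide: halogen on an sp³ carbon → alkyl halide.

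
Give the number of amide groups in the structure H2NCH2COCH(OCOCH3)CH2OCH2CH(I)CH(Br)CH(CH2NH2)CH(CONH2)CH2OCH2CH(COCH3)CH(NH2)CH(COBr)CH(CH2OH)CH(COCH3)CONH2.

Taking each segment in turn:
  H2NCH2: –NH2 on an sp³ carbon with no adjacent C=O → amine.
  CO: –C(=O)– with carbon on both sides → ketone.
  CH(OCOCH3): pendant –OC(=O)CH3: an acyloxy group → ester.
  CH2OCH2: C–O–C with sp³ carbons on both sides and no adjacent C=O → ether.
  CH(I): halogen on an sp³ carbon → alkyl halide.
  CH(Br): halogen on an sp³ carbon → alkyl halide.
  CH(CH2NH2): pendant –CH2NH2: N on sp³ C, no adjacent C=O → amine.
  CH(CONH2): pendant –CONH2: carbonyl C bonded to C and N → amide.
  CH2OCH2: C–O–C with sp³ carbons on both sides and no adjacent C=O → ether.
  CH(COCH3): pendant –COCH3: carbonyl C bonded to two carbons → ketone.
  CH(NH2): –NH2 on an sp³ carbon with no adjacent C=O → amine.
  CH(COBr): pendant –C(=O)X: carbonyl C bonded to C and halogen → acyl halide.
  CH(CH2OH): pendant –CH2OH on an sp³ backbone C → alcohol.
  CH(COCH3): pendant –COCH3: carbonyl C bonded to two carbons → ketone.
  CONH2: –C(=O)NH2: carbonyl C bonded to C and to N → amide (the N is not a separate amine).
Amide appears at: CH(CONH2), CONH2 → 2.

2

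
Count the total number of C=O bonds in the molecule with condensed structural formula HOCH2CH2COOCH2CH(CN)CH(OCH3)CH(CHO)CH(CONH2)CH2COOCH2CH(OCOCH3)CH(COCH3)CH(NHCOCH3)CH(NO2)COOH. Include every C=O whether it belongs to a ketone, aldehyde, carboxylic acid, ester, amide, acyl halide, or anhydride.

8

CH2COOCH2: ester, 1 C=O (running total 1).
CH(CHO): aldehyde, 1 C=O (running total 2).
CH(CONH2): amide, 1 C=O (running total 3).
CH2COOCH2: ester, 1 C=O (running total 4).
CH(OCOCH3): ester, 1 C=O (running total 5).
CH(COCH3): ketone, 1 C=O (running total 6).
CH(NHCOCH3): amide, 1 C=O (running total 7).
COOH: carboxylic acid, 1 C=O (running total 8).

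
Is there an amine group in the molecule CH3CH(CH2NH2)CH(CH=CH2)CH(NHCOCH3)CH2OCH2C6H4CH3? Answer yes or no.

Working along the chain:
  CH(CH2NH2): pendant –CH2NH2: N on sp³ C, no adjacent C=O → amine.
  CH(CH=CH2): pendant –CH=CH2: C=C double bond → alkene.
  CH(NHCOCH3): pendant –NHC(=O)CH3: N bonded to a carbonyl → amide (not amine).
  CH2OCH2: C–O–C with sp³ carbons on both sides and no adjacent C=O → ether.
  C6H4: para-disubstituted benzene ring → arene.
The CH(CH2NH2) segment supplies the amine: pendant –CH2NH2: N on sp³ C, no adjacent C=O → amine.

yes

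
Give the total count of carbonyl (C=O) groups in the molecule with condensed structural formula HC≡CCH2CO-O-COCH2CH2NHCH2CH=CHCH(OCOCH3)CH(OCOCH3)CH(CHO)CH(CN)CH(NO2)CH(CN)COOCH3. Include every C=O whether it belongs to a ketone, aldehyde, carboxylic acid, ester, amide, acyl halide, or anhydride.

CH2CO-O-COCH2: anhydride, 2 C=O (running total 2).
CH(OCOCH3): ester, 1 C=O (running total 3).
CH(OCOCH3): ester, 1 C=O (running total 4).
CH(CHO): aldehyde, 1 C=O (running total 5).
COOCH3: ester, 1 C=O (running total 6).

6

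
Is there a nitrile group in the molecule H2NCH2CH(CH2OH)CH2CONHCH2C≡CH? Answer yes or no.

no

Reading the structure from left to right:
  H2NCH2: –NH2 on an sp³ carbon with no adjacent C=O → amine.
  CH(CH2OH): pendant –CH2OH on an sp³ backbone C → alcohol.
  CH2CONHCH2: –C(=O)–N– linkage → amide (the N is not an amine).
  C≡CH: C≡C triple bond → alkyne.
In C≡CH, the triple bond is C≡C, not C≡N.
The groups actually present are: alcohol, alkyne, amide, amine.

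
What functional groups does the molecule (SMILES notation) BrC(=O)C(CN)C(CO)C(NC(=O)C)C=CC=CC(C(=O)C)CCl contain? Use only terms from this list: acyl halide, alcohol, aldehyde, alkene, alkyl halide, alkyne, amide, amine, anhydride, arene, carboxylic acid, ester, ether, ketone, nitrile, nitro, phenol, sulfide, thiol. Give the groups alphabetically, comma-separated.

acyl halide, alcohol, alkene, alkyl halide, amide, amine, ketone

Taking each segment in turn:
  BrCO: –C(=O)Br: carbonyl C bonded to C and to a halogen → acyl halide (not alkyl halide).
  CH(CH2NH2): pendant –CH2NH2: N on sp³ C, no adjacent C=O → amine.
  CH(CH2OH): pendant –CH2OH on an sp³ backbone C → alcohol.
  CH(NHCOCH3): pendant –NHC(=O)CH3: N bonded to a carbonyl → amide (not amine).
  CH=CH: C=C double bond → alkene.
  CH=CH: C=C double bond → alkene.
  CH(COCH3): pendant –COCH3: carbonyl C bonded to two carbons → ketone.
  CH2Cl: halogen on an sp³ carbon → alkyl halide.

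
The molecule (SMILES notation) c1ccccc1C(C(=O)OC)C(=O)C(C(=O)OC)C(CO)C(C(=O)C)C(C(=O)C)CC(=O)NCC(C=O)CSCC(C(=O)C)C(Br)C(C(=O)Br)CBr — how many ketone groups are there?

4

C6H5– phenyl ring → arene.
pendant –COOCH3: carbonyl C bonded to C and –OCH3 → ester.
–C(=O)– with carbon on both sides → ketone.
pendant –COOCH3: carbonyl C bonded to C and –OCH3 → ester.
pendant –CH2OH on an sp³ backbone C → alcohol.
pendant –COCH3: carbonyl C bonded to two carbons → ketone.
pendant –COCH3: carbonyl C bonded to two carbons → ketone.
–C(=O)–N– linkage → amide (the N is not an amine).
pendant –CHO: carbonyl C bonded to C and H → aldehyde.
C–S–C linkage → sulfide (thioether).
pendant –COCH3: carbonyl C bonded to two carbons → ketone.
halogen on an sp³ carbon → alkyl halide.
pendant –C(=O)X: carbonyl C bonded to C and halogen → acyl halide.
halogen on an sp³ carbon → alkyl halide.
Ketone appears at: CO, CH(COCH3), CH(COCH3), CH(COCH3) → 4.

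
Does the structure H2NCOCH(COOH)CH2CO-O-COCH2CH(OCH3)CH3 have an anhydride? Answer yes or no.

yes

–C(=O)NH2: carbonyl C bonded to C and to N → amide (the N is not a separate amine).
pendant –COOH: carbonyl C bonded to C and –OH → carboxylic acid.
two acyl groups sharing one oxygen, –C(=O)–O–C(=O)– → anhydride.
pendant –OCH3: C–O–C with sp³ C, no adjacent C=O → ether.
The CH2CO-O-COCH2 segment supplies the anhydride: two acyl groups sharing one oxygen, –C(=O)–O–C(=O)– → anhydride.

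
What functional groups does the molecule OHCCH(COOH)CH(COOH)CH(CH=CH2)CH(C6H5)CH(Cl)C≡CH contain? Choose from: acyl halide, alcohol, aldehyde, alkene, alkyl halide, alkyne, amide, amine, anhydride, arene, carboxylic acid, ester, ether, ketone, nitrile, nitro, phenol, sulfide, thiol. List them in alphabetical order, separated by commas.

aldehyde, alkene, alkyl halide, alkyne, arene, carboxylic acid

terminal –CHO: carbonyl C bonded to H and C → aldehyde.
pendant –COOH: carbonyl C bonded to C and –OH → carboxylic acid.
pendant –COOH: carbonyl C bonded to C and –OH → carboxylic acid.
pendant –CH=CH2: C=C double bond → alkene.
pendant –C6H5: benzene ring → arene.
halogen on an sp³ carbon → alkyl halide.
C≡C triple bond → alkyne.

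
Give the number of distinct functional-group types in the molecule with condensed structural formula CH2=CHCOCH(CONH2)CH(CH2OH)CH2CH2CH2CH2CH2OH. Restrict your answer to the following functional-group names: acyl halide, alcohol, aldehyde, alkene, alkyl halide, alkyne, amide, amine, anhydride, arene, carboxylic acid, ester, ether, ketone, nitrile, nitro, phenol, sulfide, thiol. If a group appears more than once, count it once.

4

Working along the chain:
  CH2=CH: C=C double bond → alkene.
  CO: –C(=O)– with carbon on both sides → ketone.
  CH(CONH2): pendant –CONH2: carbonyl C bonded to C and N → amide.
  CH(CH2OH): pendant –CH2OH on an sp³ backbone C → alcohol.
  CH2OH: –OH on an sp³ carbon → alcohol.
Distinct types present: alcohol, alkene, amide, ketone.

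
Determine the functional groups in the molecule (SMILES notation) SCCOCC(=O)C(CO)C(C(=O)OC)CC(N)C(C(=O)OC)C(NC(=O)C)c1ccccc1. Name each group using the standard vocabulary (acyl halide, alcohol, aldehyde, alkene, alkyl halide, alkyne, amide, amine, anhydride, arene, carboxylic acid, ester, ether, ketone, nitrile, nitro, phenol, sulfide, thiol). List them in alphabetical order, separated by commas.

alcohol, amide, amine, arene, ester, ether, ketone, thiol

–SH on an sp³ carbon → thiol.
C–O–C with sp³ carbons on both sides and no adjacent C=O → ether.
–C(=O)– with carbon on both sides → ketone.
pendant –CH2OH on an sp³ backbone C → alcohol.
pendant –COOCH3: carbonyl C bonded to C and –OCH3 → ester.
–NH2 on an sp³ carbon with no adjacent C=O → amine.
pendant –COOCH3: carbonyl C bonded to C and –OCH3 → ester.
pendant –NHC(=O)CH3: N bonded to a carbonyl → amide (not amine).
–C6H5 phenyl ring → arene.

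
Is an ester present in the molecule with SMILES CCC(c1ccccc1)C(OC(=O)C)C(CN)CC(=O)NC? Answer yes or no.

yes

Working along the chain:
  CH(C6H5): pendant –C6H5: benzene ring → arene.
  CH(OCOCH3): pendant –OC(=O)CH3: an acyloxy group → ester.
  CH(CH2NH2): pendant –CH2NH2: N on sp³ C, no adjacent C=O → amine.
  CONHCH3: –C(=O)NHCH3: carbonyl C bonded to C and to N → amide (the N is not an amine).
The CH(OCOCH3) segment supplies the ester: pendant –OC(=O)CH3: an acyloxy group → ester.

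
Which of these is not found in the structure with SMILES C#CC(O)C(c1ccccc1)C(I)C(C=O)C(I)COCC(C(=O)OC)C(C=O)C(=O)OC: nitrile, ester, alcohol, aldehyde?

aldehyde: present (CH(CHO) — pendant –CHO: carbonyl C bonded to C and H → aldehyde).
ester: present (CH(COOCH3) — pendant –COOCH3: carbonyl C bonded to C and –OCH3 → ester).
alcohol: present (CH(OH) — –OH on an sp³ carbon → alcohol (secondary)).
nitrile: absent. In HC≡C, the triple bond is C≡C, not C≡N.

nitrile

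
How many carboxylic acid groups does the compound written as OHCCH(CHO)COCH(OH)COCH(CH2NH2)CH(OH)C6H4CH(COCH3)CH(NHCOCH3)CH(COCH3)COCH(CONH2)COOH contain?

Working along the chain:
  OHC: terminal –CHO: carbonyl C bonded to H and C → aldehyde.
  CH(CHO): pendant –CHO: carbonyl C bonded to C and H → aldehyde.
  CO: –C(=O)– with carbon on both sides → ketone.
  CH(OH): –OH on an sp³ carbon → alcohol (secondary).
  CO: –C(=O)– with carbon on both sides → ketone.
  CH(CH2NH2): pendant –CH2NH2: N on sp³ C, no adjacent C=O → amine.
  CH(OH): –OH on an sp³ carbon → alcohol (secondary).
  C6H4: para-disubstituted benzene ring → arene.
  CH(COCH3): pendant –COCH3: carbonyl C bonded to two carbons → ketone.
  CH(NHCOCH3): pendant –NHC(=O)CH3: N bonded to a carbonyl → amide (not amine).
  CH(COCH3): pendant –COCH3: carbonyl C bonded to two carbons → ketone.
  CO: –C(=O)– with carbon on both sides → ketone.
  CH(CONH2): pendant –CONH2: carbonyl C bonded to C and N → amide.
  COOH: –COOH: carbonyl C bonded to –OH and C → carboxylic acid (the –OH is not a separate alcohol).
Carboxylic acid appears at: COOH → 1.

1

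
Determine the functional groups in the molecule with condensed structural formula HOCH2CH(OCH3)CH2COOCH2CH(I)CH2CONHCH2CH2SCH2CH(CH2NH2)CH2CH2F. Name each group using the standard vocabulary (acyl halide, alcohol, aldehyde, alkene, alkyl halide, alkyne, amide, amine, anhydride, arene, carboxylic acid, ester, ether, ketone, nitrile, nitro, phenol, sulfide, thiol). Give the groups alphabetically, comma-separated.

Taking each segment in turn:
  HOCH2: HO– on an sp³ carbon → alcohol.
  CH(OCH3): pendant –OCH3: C–O–C with sp³ C, no adjacent C=O → ether.
  CH2COOCH2: –C(=O)–O–C with C on the carbonyl side → ester.
  CH(I): halogen on an sp³ carbon → alkyl halide.
  CH2CONHCH2: –C(=O)–N– linkage → amide (the N is not an amine).
  CH2SCH2: C–S–C linkage → sulfide (thioether).
  CH(CH2NH2): pendant –CH2NH2: N on sp³ C, no adjacent C=O → amine.
  CH2F: halogen on an sp³ carbon → alkyl halide.

alcohol, alkyl halide, amide, amine, ester, ether, sulfide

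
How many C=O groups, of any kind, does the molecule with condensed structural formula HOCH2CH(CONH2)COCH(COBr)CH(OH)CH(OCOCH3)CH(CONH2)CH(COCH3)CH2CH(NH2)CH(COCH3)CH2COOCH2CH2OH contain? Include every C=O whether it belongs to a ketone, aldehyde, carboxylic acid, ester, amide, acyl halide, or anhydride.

CH(CONH2): amide, 1 C=O (running total 1).
CO: ketone, 1 C=O (running total 2).
CH(COBr): acyl halide, 1 C=O (running total 3).
CH(OCOCH3): ester, 1 C=O (running total 4).
CH(CONH2): amide, 1 C=O (running total 5).
CH(COCH3): ketone, 1 C=O (running total 6).
CH(COCH3): ketone, 1 C=O (running total 7).
CH2COOCH2: ester, 1 C=O (running total 8).

8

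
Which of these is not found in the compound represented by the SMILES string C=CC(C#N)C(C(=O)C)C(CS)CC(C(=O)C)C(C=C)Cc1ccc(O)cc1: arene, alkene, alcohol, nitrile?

nitrile: present (CH(CN) — pendant –C≡N: nitrile).
arene: present (C6H4OH — –OH attached directly to an aromatic ring → phenol (not alcohol); the ring itself is an arene).
alkene: present (CH2=CH — C=C double bond → alkene).
alcohol: absent. In C6H4OH, the –OH is on an aromatic ring carbon; that is a phenol, not an alcohol.

alcohol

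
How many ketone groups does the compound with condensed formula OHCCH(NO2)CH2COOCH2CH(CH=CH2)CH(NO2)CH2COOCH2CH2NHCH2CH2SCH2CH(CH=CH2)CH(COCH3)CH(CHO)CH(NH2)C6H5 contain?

1

Working along the chain:
  OHC: terminal –CHO: carbonyl C bonded to H and C → aldehyde.
  CH(NO2): –NO2 on an sp³ carbon → nitro (the N=O is not a carbonyl).
  CH2COOCH2: –C(=O)–O–C with C on the carbonyl side → ester.
  CH(CH=CH2): pendant –CH=CH2: C=C double bond → alkene.
  CH(NO2): –NO2 on an sp³ carbon → nitro (the N=O is not a carbonyl).
  CH2COOCH2: –C(=O)–O–C with C on the carbonyl side → ester.
  CH2NHCH2: C–N–C with sp³ carbons and no adjacent C=O → amine (secondary).
  CH2SCH2: C–S–C linkage → sulfide (thioether).
  CH(CH=CH2): pendant –CH=CH2: C=C double bond → alkene.
  CH(COCH3): pendant –COCH3: carbonyl C bonded to two carbons → ketone.
  CH(CHO): pendant –CHO: carbonyl C bonded to C and H → aldehyde.
  CH(NH2): –NH2 on an sp³ carbon with no adjacent C=O → amine.
  C6H5: –C6H5 phenyl ring → arene.
Ketone appears at: CH(COCH3) → 1.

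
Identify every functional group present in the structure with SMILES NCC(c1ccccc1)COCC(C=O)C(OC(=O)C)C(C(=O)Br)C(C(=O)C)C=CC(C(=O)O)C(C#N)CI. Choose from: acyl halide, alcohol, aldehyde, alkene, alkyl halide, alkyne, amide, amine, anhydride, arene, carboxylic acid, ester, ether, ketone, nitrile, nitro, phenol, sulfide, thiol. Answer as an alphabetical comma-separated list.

acyl halide, aldehyde, alkene, alkyl halide, amine, arene, carboxylic acid, ester, ether, ketone, nitrile

Reading the structure from left to right:
  H2NCH2: –NH2 on an sp³ carbon with no adjacent C=O → amine.
  CH(C6H5): pendant –C6H5: benzene ring → arene.
  CH2OCH2: C–O–C with sp³ carbons on both sides and no adjacent C=O → ether.
  CH(CHO): pendant –CHO: carbonyl C bonded to C and H → aldehyde.
  CH(OCOCH3): pendant –OC(=O)CH3: an acyloxy group → ester.
  CH(COBr): pendant –C(=O)X: carbonyl C bonded to C and halogen → acyl halide.
  CH(COCH3): pendant –COCH3: carbonyl C bonded to two carbons → ketone.
  CH=CH: C=C double bond → alkene.
  CH(COOH): pendant –COOH: carbonyl C bonded to C and –OH → carboxylic acid.
  CH(CN): pendant –C≡N: nitrile.
  CH2I: halogen on an sp³ carbon → alkyl halide.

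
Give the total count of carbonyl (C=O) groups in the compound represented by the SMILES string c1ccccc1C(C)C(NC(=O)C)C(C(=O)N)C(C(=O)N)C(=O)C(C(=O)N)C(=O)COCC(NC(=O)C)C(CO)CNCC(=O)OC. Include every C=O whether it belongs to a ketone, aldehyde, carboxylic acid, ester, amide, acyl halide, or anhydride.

CH(NHCOCH3): amide, 1 C=O (running total 1).
CH(CONH2): amide, 1 C=O (running total 2).
CH(CONH2): amide, 1 C=O (running total 3).
CO: ketone, 1 C=O (running total 4).
CH(CONH2): amide, 1 C=O (running total 5).
CO: ketone, 1 C=O (running total 6).
CH(NHCOCH3): amide, 1 C=O (running total 7).
COOCH3: ester, 1 C=O (running total 8).

8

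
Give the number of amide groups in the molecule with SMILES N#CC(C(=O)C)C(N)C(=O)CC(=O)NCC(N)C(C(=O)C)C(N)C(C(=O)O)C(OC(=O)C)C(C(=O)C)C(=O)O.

Working along the chain:
  N≡C: N≡C–: carbon triple-bonded to nitrogen → nitrile.
  CH(COCH3): pendant –COCH3: carbonyl C bonded to two carbons → ketone.
  CH(NH2): –NH2 on an sp³ carbon with no adjacent C=O → amine.
  CO: –C(=O)– with carbon on both sides → ketone.
  CH2CONHCH2: –C(=O)–N– linkage → amide (the N is not an amine).
  CH(NH2): –NH2 on an sp³ carbon with no adjacent C=O → amine.
  CH(COCH3): pendant –COCH3: carbonyl C bonded to two carbons → ketone.
  CH(NH2): –NH2 on an sp³ carbon with no adjacent C=O → amine.
  CH(COOH): pendant –COOH: carbonyl C bonded to C and –OH → carboxylic acid.
  CH(OCOCH3): pendant –OC(=O)CH3: an acyloxy group → ester.
  CH(COCH3): pendant –COCH3: carbonyl C bonded to two carbons → ketone.
  COOH: –COOH: carbonyl C bonded to –OH and C → carboxylic acid (the –OH is not a separate alcohol).
Amide appears at: CH2CONHCH2 → 1.

1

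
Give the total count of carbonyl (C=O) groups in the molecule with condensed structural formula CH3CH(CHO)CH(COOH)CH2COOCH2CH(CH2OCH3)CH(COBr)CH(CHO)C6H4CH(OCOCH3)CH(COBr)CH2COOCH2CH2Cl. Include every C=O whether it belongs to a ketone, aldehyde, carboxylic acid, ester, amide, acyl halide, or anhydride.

8

CH(CHO): aldehyde, 1 C=O (running total 1).
CH(COOH): carboxylic acid, 1 C=O (running total 2).
CH2COOCH2: ester, 1 C=O (running total 3).
CH(COBr): acyl halide, 1 C=O (running total 4).
CH(CHO): aldehyde, 1 C=O (running total 5).
CH(OCOCH3): ester, 1 C=O (running total 6).
CH(COBr): acyl halide, 1 C=O (running total 7).
CH2COOCH2: ester, 1 C=O (running total 8).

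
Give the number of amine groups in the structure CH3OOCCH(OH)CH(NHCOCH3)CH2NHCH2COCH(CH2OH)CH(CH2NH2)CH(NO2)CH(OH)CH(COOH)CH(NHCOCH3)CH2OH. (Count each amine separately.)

Working along the chain:
  CH3OOC: CH3O–C(=O)–: carbonyl C bonded to C and to –OCH3 → ester (not ketone + ether).
  CH(OH): –OH on an sp³ carbon → alcohol (secondary).
  CH(NHCOCH3): pendant –NHC(=O)CH3: N bonded to a carbonyl → amide (not amine).
  CH2NHCH2: C–N–C with sp³ carbons and no adjacent C=O → amine (secondary).
  CO: –C(=O)– with carbon on both sides → ketone.
  CH(CH2OH): pendant –CH2OH on an sp³ backbone C → alcohol.
  CH(CH2NH2): pendant –CH2NH2: N on sp³ C, no adjacent C=O → amine.
  CH(NO2): –NO2 on an sp³ carbon → nitro (the N=O is not a carbonyl).
  CH(OH): –OH on an sp³ carbon → alcohol (secondary).
  CH(COOH): pendant –COOH: carbonyl C bonded to C and –OH → carboxylic acid.
  CH(NHCOCH3): pendant –NHC(=O)CH3: N bonded to a carbonyl → amide (not amine).
  CH2OH: –OH on an sp³ carbon → alcohol.
Amine appears at: CH2NHCH2, CH(CH2NH2) → 2.

2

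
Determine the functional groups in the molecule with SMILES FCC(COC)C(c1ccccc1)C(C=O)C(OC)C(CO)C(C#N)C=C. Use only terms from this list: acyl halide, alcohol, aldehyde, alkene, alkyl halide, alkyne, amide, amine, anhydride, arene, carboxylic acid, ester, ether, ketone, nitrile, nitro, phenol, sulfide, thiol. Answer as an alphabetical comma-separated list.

halogen on an sp³ carbon → alkyl halide.
pendant –CH2OCH3: C–O–C linkage → ether.
pendant –C6H5: benzene ring → arene.
pendant –CHO: carbonyl C bonded to C and H → aldehyde.
pendant –OCH3: C–O–C with sp³ C, no adjacent C=O → ether.
pendant –CH2OH on an sp³ backbone C → alcohol.
pendant –C≡N: nitrile.
C=C double bond → alkene.

alcohol, aldehyde, alkene, alkyl halide, arene, ether, nitrile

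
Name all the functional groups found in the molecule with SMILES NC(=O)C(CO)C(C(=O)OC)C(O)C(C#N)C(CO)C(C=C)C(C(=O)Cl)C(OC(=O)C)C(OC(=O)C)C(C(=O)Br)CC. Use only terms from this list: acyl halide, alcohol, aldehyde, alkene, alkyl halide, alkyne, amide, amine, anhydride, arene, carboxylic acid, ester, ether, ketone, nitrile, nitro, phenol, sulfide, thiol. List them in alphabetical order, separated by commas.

–C(=O)NH2: carbonyl C bonded to C and to N → amide (the N is not a separate amine).
pendant –CH2OH on an sp³ backbone C → alcohol.
pendant –COOCH3: carbonyl C bonded to C and –OCH3 → ester.
–OH on an sp³ carbon → alcohol (secondary).
pendant –C≡N: nitrile.
pendant –CH2OH on an sp³ backbone C → alcohol.
pendant –CH=CH2: C=C double bond → alkene.
pendant –C(=O)X: carbonyl C bonded to C and halogen → acyl halide.
pendant –OC(=O)CH3: an acyloxy group → ester.
pendant –OC(=O)CH3: an acyloxy group → ester.
pendant –C(=O)X: carbonyl C bonded to C and halogen → acyl halide.

acyl halide, alcohol, alkene, amide, ester, nitrile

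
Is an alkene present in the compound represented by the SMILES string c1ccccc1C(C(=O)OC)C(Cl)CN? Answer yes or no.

no

Working along the chain:
  C6H5: C6H5– phenyl ring → arene.
  CH(COOCH3): pendant –COOCH3: carbonyl C bonded to C and –OCH3 → ester.
  CH(Cl): halogen on an sp³ carbon → alkyl halide.
  CH2NH2: –NH2 on an sp³ carbon with no adjacent C=O → amine.
In C6H5, the C=C units are part of an aromatic ring, which is an arene, not an isolated alkene.
The groups actually present are: alkyl halide, amine, arene, ester.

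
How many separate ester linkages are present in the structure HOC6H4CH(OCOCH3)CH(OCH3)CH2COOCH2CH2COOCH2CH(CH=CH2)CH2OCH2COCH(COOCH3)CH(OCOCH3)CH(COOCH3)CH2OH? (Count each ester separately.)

6

Taking each segment in turn:
  HOC6H4: –OH attached directly to an aromatic ring → phenol (not alcohol); the ring itself is an arene.
  CH(OCOCH3): pendant –OC(=O)CH3: an acyloxy group → ester.
  CH(OCH3): pendant –OCH3: C–O–C with sp³ C, no adjacent C=O → ether.
  CH2COOCH2: –C(=O)–O–C with C on the carbonyl side → ester.
  CH2COOCH2: –C(=O)–O–C with C on the carbonyl side → ester.
  CH(CH=CH2): pendant –CH=CH2: C=C double bond → alkene.
  CH2OCH2: C–O–C with sp³ carbons on both sides and no adjacent C=O → ether.
  CO: –C(=O)– with carbon on both sides → ketone.
  CH(COOCH3): pendant –COOCH3: carbonyl C bonded to C and –OCH3 → ester.
  CH(OCOCH3): pendant –OC(=O)CH3: an acyloxy group → ester.
  CH(COOCH3): pendant –COOCH3: carbonyl C bonded to C and –OCH3 → ester.
  CH2OH: –OH on an sp³ carbon → alcohol.
Ester appears at: CH(OCOCH3), CH2COOCH2, CH2COOCH2, CH(COOCH3), CH(OCOCH3), CH(COOCH3) → 6.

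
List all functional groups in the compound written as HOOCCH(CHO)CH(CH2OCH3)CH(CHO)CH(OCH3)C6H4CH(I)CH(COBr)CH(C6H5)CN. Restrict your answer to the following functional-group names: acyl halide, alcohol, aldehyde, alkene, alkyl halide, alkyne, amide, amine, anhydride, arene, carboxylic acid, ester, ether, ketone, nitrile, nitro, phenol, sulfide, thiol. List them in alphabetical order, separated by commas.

–COOH: carbonyl C bonded to –OH and C → carboxylic acid (the –OH is not a separate alcohol).
pendant –CHO: carbonyl C bonded to C and H → aldehyde.
pendant –CH2OCH3: C–O–C linkage → ether.
pendant –CHO: carbonyl C bonded to C and H → aldehyde.
pendant –OCH3: C–O–C with sp³ C, no adjacent C=O → ether.
para-disubstituted benzene ring → arene.
halogen on an sp³ carbon → alkyl halide.
pendant –C(=O)X: carbonyl C bonded to C and halogen → acyl halide.
pendant –C6H5: benzene ring → arene.
–C≡N: carbon triple-bonded to nitrogen → nitrile.

acyl halide, aldehyde, alkyl halide, arene, carboxylic acid, ether, nitrile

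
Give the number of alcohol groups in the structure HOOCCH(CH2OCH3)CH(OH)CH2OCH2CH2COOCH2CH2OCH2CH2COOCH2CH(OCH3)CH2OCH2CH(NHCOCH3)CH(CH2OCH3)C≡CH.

1

–COOH: carbonyl C bonded to –OH and C → carboxylic acid (the –OH is not a separate alcohol).
pendant –CH2OCH3: C–O–C linkage → ether.
–OH on an sp³ carbon → alcohol (secondary).
C–O–C with sp³ carbons on both sides and no adjacent C=O → ether.
–C(=O)–O–C with C on the carbonyl side → ester.
C–O–C with sp³ carbons on both sides and no adjacent C=O → ether.
–C(=O)–O–C with C on the carbonyl side → ester.
pendant –OCH3: C–O–C with sp³ C, no adjacent C=O → ether.
C–O–C with sp³ carbons on both sides and no adjacent C=O → ether.
pendant –NHC(=O)CH3: N bonded to a carbonyl → amide (not amine).
pendant –CH2OCH3: C–O–C linkage → ether.
C≡C triple bond → alkyne.
Alcohol appears at: CH(OH) → 1.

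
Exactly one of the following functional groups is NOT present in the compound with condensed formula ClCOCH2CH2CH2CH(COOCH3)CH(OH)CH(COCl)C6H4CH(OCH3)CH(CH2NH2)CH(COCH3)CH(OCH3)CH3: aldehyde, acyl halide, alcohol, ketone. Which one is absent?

alcohol: present (CH(OH) — –OH on an sp³ carbon → alcohol (secondary)).
ketone: present (CH(COCH3) — pendant –COCH3: carbonyl C bonded to two carbons → ketone).
acyl halide: present (ClCO — –C(=O)Cl: carbonyl C bonded to C and to a halogen → acyl halide (not alkyl halide)).
aldehyde: absent. In CH(COCH3), the carbonyl carbon is bonded to two carbons, so it is a ketone, not an aldehyde.

aldehyde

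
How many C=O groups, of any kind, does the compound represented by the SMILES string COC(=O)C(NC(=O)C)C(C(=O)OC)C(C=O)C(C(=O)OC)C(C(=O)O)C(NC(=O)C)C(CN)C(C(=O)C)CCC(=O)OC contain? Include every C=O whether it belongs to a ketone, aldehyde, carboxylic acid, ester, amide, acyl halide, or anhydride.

CH3OOC: ester, 1 C=O (running total 1).
CH(NHCOCH3): amide, 1 C=O (running total 2).
CH(COOCH3): ester, 1 C=O (running total 3).
CH(CHO): aldehyde, 1 C=O (running total 4).
CH(COOCH3): ester, 1 C=O (running total 5).
CH(COOH): carboxylic acid, 1 C=O (running total 6).
CH(NHCOCH3): amide, 1 C=O (running total 7).
CH(COCH3): ketone, 1 C=O (running total 8).
COOCH3: ester, 1 C=O (running total 9).

9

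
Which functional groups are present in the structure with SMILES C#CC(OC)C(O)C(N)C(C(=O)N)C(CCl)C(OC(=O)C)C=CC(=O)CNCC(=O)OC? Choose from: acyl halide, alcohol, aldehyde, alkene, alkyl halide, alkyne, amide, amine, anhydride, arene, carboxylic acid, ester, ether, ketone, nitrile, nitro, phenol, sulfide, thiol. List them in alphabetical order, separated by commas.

alcohol, alkene, alkyl halide, alkyne, amide, amine, ester, ether, ketone

C≡C triple bond → alkyne.
pendant –OCH3: C–O–C with sp³ C, no adjacent C=O → ether.
–OH on an sp³ carbon → alcohol (secondary).
–NH2 on an sp³ carbon with no adjacent C=O → amine.
pendant –CONH2: carbonyl C bonded to C and N → amide.
pendant –CH2X: halogen on sp³ carbon → alkyl halide.
pendant –OC(=O)CH3: an acyloxy group → ester.
C=C double bond → alkene.
–C(=O)– with carbon on both sides → ketone.
C–N–C with sp³ carbons and no adjacent C=O → amine (secondary).
–C(=O)OCH3: carbonyl C bonded to C and to –OCH3 → ester (not ketone + ether).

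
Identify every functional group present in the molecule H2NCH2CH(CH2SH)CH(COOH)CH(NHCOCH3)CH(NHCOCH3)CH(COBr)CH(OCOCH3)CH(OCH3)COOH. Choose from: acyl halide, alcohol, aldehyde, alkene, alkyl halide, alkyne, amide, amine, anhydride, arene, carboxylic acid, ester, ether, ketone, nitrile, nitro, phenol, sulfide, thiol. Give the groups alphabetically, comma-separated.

acyl halide, amide, amine, carboxylic acid, ester, ether, thiol

Taking each segment in turn:
  H2NCH2: –NH2 on an sp³ carbon with no adjacent C=O → amine.
  CH(CH2SH): pendant –CH2SH → thiol.
  CH(COOH): pendant –COOH: carbonyl C bonded to C and –OH → carboxylic acid.
  CH(NHCOCH3): pendant –NHC(=O)CH3: N bonded to a carbonyl → amide (not amine).
  CH(NHCOCH3): pendant –NHC(=O)CH3: N bonded to a carbonyl → amide (not amine).
  CH(COBr): pendant –C(=O)X: carbonyl C bonded to C and halogen → acyl halide.
  CH(OCOCH3): pendant –OC(=O)CH3: an acyloxy group → ester.
  CH(OCH3): pendant –OCH3: C–O–C with sp³ C, no adjacent C=O → ether.
  COOH: –COOH: carbonyl C bonded to –OH and C → carboxylic acid (the –OH is not a separate alcohol).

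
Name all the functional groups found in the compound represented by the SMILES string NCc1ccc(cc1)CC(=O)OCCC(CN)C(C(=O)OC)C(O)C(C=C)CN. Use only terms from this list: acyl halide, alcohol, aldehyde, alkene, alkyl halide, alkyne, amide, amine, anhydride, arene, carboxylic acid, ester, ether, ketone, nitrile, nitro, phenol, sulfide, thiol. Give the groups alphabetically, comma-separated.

alcohol, alkene, amine, arene, ester

Reading the structure from left to right:
  H2NCH2: –NH2 on an sp³ carbon with no adjacent C=O → amine.
  C6H4: para-disubstituted benzene ring → arene.
  CH2COOCH2: –C(=O)–O–C with C on the carbonyl side → ester.
  CH(CH2NH2): pendant –CH2NH2: N on sp³ C, no adjacent C=O → amine.
  CH(COOCH3): pendant –COOCH3: carbonyl C bonded to C and –OCH3 → ester.
  CH(OH): –OH on an sp³ carbon → alcohol (secondary).
  CH(CH=CH2): pendant –CH=CH2: C=C double bond → alkene.
  CH2NH2: –NH2 on an sp³ carbon with no adjacent C=O → amine.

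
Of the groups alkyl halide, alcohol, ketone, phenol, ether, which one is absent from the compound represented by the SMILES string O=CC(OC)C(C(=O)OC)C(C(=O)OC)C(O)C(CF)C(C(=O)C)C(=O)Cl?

alcohol: present (CH(OH) — –OH on an sp³ carbon → alcohol (secondary)).
alkyl halide: present (CH(CH2F) — pendant –CH2X: halogen on sp³ carbon → alkyl halide).
ether: present (CH(OCH3) — pendant –OCH3: C–O–C with sp³ C, no adjacent C=O → ether).
ketone: present (CH(COCH3) — pendant –COCH3: carbonyl C bonded to two carbons → ketone).
phenol: absent. In CH(OH), the –OH is on an sp³ carbon, not on an aromatic ring, so it is an alcohol.

phenol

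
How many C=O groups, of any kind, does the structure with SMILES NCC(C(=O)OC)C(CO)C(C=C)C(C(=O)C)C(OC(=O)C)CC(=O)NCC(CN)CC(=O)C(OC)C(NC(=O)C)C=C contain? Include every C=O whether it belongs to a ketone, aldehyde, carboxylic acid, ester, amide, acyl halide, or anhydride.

CH(COOCH3): ester, 1 C=O (running total 1).
CH(COCH3): ketone, 1 C=O (running total 2).
CH(OCOCH3): ester, 1 C=O (running total 3).
CH2CONHCH2: amide, 1 C=O (running total 4).
CO: ketone, 1 C=O (running total 5).
CH(NHCOCH3): amide, 1 C=O (running total 6).

6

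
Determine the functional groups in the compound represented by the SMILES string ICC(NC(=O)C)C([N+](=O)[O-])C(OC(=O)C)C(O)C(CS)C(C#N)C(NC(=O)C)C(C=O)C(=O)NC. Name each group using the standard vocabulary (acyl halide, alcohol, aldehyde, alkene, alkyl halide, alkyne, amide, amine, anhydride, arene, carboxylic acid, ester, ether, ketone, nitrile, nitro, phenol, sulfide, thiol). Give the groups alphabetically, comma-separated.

alcohol, aldehyde, alkyl halide, amide, ester, nitrile, nitro, thiol

Taking each segment in turn:
  ICH2: halogen on an sp³ carbon → alkyl halide.
  CH(NHCOCH3): pendant –NHC(=O)CH3: N bonded to a carbonyl → amide (not amine).
  CH(NO2): –NO2 on an sp³ carbon → nitro (the N=O is not a carbonyl).
  CH(OCOCH3): pendant –OC(=O)CH3: an acyloxy group → ester.
  CH(OH): –OH on an sp³ carbon → alcohol (secondary).
  CH(CH2SH): pendant –CH2SH → thiol.
  CH(CN): pendant –C≡N: nitrile.
  CH(NHCOCH3): pendant –NHC(=O)CH3: N bonded to a carbonyl → amide (not amine).
  CH(CHO): pendant –CHO: carbonyl C bonded to C and H → aldehyde.
  CONHCH3: –C(=O)NHCH3: carbonyl C bonded to C and to N → amide (the N is not an amine).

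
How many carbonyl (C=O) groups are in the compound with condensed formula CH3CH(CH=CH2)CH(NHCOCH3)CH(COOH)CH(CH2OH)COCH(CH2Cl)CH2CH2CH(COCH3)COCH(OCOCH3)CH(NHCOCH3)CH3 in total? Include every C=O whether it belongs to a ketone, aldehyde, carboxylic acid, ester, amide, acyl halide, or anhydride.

CH(NHCOCH3): amide, 1 C=O (running total 1).
CH(COOH): carboxylic acid, 1 C=O (running total 2).
CO: ketone, 1 C=O (running total 3).
CH(COCH3): ketone, 1 C=O (running total 4).
CO: ketone, 1 C=O (running total 5).
CH(OCOCH3): ester, 1 C=O (running total 6).
CH(NHCOCH3): amide, 1 C=O (running total 7).

7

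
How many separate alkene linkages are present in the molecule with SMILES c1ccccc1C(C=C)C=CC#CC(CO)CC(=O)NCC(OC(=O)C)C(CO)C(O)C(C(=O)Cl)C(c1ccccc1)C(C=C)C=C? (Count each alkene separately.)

C6H5– phenyl ring → arene.
pendant –CH=CH2: C=C double bond → alkene.
C=C double bond → alkene.
C≡C triple bond → alkyne.
pendant –CH2OH on an sp³ backbone C → alcohol.
–C(=O)–N– linkage → amide (the N is not an amine).
pendant –OC(=O)CH3: an acyloxy group → ester.
pendant –CH2OH on an sp³ backbone C → alcohol.
–OH on an sp³ carbon → alcohol (secondary).
pendant –C(=O)X: carbonyl C bonded to C and halogen → acyl halide.
pendant –C6H5: benzene ring → arene.
pendant –CH=CH2: C=C double bond → alkene.
C=C double bond → alkene.
Alkene appears at: CH(CH=CH2), CH=CH, CH(CH=CH2), CH=CH2 → 4.

4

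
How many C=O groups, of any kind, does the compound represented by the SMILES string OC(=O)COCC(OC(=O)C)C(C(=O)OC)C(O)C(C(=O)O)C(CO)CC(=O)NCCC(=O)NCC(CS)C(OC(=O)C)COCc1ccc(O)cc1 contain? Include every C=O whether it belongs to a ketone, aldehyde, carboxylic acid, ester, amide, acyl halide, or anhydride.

HOOC: carboxylic acid, 1 C=O (running total 1).
CH(OCOCH3): ester, 1 C=O (running total 2).
CH(COOCH3): ester, 1 C=O (running total 3).
CH(COOH): carboxylic acid, 1 C=O (running total 4).
CH2CONHCH2: amide, 1 C=O (running total 5).
CH2CONHCH2: amide, 1 C=O (running total 6).
CH(OCOCH3): ester, 1 C=O (running total 7).

7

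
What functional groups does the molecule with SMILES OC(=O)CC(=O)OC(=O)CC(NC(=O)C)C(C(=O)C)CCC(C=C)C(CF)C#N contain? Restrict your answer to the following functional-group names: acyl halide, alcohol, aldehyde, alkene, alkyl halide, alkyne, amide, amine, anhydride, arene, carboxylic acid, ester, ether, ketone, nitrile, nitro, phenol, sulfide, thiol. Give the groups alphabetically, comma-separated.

Taking each segment in turn:
  HOOC: –COOH: carbonyl C bonded to –OH and C → carboxylic acid (the –OH is not a separate alcohol).
  CH2CO-O-COCH2: two acyl groups sharing one oxygen, –C(=O)–O–C(=O)– → anhydride.
  CH(NHCOCH3): pendant –NHC(=O)CH3: N bonded to a carbonyl → amide (not amine).
  CH(COCH3): pendant –COCH3: carbonyl C bonded to two carbons → ketone.
  CH(CH=CH2): pendant –CH=CH2: C=C double bond → alkene.
  CH(CH2F): pendant –CH2X: halogen on sp³ carbon → alkyl halide.
  CN: –C≡N: carbon triple-bonded to nitrogen → nitrile.

alkene, alkyl halide, amide, anhydride, carboxylic acid, ketone, nitrile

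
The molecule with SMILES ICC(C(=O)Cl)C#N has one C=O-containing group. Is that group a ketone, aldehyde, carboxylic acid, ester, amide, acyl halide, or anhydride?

The carbonyl is in the CH(COCl) segment: pendant –C(=O)X: carbonyl C bonded to C and halogen → acyl halide.

acyl halide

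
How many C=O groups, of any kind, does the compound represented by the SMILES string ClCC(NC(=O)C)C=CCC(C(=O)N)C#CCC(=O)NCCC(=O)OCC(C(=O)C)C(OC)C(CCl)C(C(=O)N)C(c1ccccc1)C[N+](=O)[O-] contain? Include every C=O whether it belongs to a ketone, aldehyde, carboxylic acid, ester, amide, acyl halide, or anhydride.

CH(NHCOCH3): amide, 1 C=O (running total 1).
CH(CONH2): amide, 1 C=O (running total 2).
CH2CONHCH2: amide, 1 C=O (running total 3).
CH2COOCH2: ester, 1 C=O (running total 4).
CH(COCH3): ketone, 1 C=O (running total 5).
CH(CONH2): amide, 1 C=O (running total 6).

6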